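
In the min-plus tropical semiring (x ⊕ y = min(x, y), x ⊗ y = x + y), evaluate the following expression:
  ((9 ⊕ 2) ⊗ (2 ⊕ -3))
((9 ⊕ 2) ⊗ (2 ⊕ -3)) = -1

Expand innermost to outermost. Recall ⊕ takes the minimum of its arguments and ⊗ takes their sum. Working out the expression ((9 ⊕ 2) ⊗ (2 ⊕ -3)) gives -1.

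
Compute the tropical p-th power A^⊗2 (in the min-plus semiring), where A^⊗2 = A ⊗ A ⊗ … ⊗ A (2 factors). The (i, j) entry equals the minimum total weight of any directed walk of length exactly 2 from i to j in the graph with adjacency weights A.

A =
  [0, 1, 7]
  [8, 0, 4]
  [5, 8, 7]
A^⊗2 =
  [0, 1, 5]
  [8, 0, 4]
  [5, 6, 12]

Each entry (A^⊗2)_ij equals the minimum over all length-2 walks i = v_0 → v_1 → … → v_2 = j of Σ_t A[v_t][v_{t+1}]. For example, for (i, j) = (0, 2) we minimise over 3 possible intermediate vertex sequences; the minimum is 5, attained along the walk 0 → 1 → 2.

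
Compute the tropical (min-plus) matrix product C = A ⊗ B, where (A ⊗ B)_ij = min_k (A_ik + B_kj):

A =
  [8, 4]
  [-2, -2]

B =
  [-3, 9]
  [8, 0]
A ⊗ B =
  [5, 4]
  [-5, -2]

Apply the min-plus product entry-by-entry:
  C[0][0] = min over k of (A[0][0] + B[0][0] = 8 + -3 = 5, A[0][1] + B[1][0] = 4 + 8 = 12) = 5 (attained at k = 0)
  C[0][1] = min over k of (A[0][0] + B[0][1] = 8 + 9 = 17, A[0][1] + B[1][1] = 4 + 0 = 4) = 4 (attained at k = 1)
  C[1][0] = min over k of (A[1][0] + B[0][0] = -2 + -3 = -5, A[1][1] + B[1][0] = -2 + 8 = 6) = -5 (attained at k = 0)
  C[1][1] = min over k of (A[1][0] + B[0][1] = -2 + 9 = 7, A[1][1] + B[1][1] = -2 + 0 = -2) = -2 (attained at k = 1)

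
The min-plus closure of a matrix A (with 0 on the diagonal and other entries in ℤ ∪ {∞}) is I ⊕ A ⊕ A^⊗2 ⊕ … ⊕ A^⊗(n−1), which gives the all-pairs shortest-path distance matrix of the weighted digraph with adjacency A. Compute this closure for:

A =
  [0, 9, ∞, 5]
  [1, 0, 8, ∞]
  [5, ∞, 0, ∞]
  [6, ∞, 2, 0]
Closure =
  [0, 9, 7, 5]
  [1, 0, 8, 6]
  [5, 14, 0, 10]
  [6, 15, 2, 0]

This is the Floyd-Warshall all-pairs shortest-path computation. For each intermediate vertex k = 0, 1, …, 3, update dist[i][j] ← min(dist[i][j], dist[i][k] + dist[k][j]). The final matrix gives, for each (i, j), the minimum total weight of any directed path from i to j (possibly empty when i = j).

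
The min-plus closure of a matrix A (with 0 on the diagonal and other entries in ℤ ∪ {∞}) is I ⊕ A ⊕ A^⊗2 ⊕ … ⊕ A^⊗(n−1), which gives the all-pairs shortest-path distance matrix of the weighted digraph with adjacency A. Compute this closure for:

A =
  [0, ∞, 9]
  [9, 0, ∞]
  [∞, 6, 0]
Closure =
  [0, 15, 9]
  [9, 0, 18]
  [15, 6, 0]

This is the Floyd-Warshall all-pairs shortest-path computation. For each intermediate vertex k = 0, 1, …, 2, update dist[i][j] ← min(dist[i][j], dist[i][k] + dist[k][j]). The final matrix gives, for each (i, j), the minimum total weight of any directed path from i to j (possibly empty when i = j).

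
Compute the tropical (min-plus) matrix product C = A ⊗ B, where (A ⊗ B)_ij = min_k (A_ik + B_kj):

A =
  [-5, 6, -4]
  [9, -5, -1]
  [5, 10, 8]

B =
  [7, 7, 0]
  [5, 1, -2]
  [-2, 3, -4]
A ⊗ B =
  [-6, -1, -8]
  [-3, -4, -7]
  [6, 11, 4]

Apply the min-plus product entry-by-entry:
  C[0][0] = min over k of (A[0][0] + B[0][0] = -5 + 7 = 2, A[0][1] + B[1][0] = 6 + 5 = 11, A[0][2] + B[2][0] = -4 + -2 = -6) = -6 (attained at k = 2)
  C[0][1] = min over k of (A[0][0] + B[0][1] = -5 + 7 = 2, A[0][1] + B[1][1] = 6 + 1 = 7, A[0][2] + B[2][1] = -4 + 3 = -1) = -1 (attained at k = 2)
  C[0][2] = min over k of (A[0][0] + B[0][2] = -5 + 0 = -5, A[0][1] + B[1][2] = 6 + -2 = 4, A[0][2] + B[2][2] = -4 + -4 = -8) = -8 (attained at k = 2)
  C[1][0] = min over k of (A[1][0] + B[0][0] = 9 + 7 = 16, A[1][1] + B[1][0] = -5 + 5 = 0, A[1][2] + B[2][0] = -1 + -2 = -3) = -3 (attained at k = 2)
  C[1][1] = min over k of (A[1][0] + B[0][1] = 9 + 7 = 16, A[1][1] + B[1][1] = -5 + 1 = -4, A[1][2] + B[2][1] = -1 + 3 = 2) = -4 (attained at k = 1)
  C[1][2] = min over k of (A[1][0] + B[0][2] = 9 + 0 = 9, A[1][1] + B[1][2] = -5 + -2 = -7, A[1][2] + B[2][2] = -1 + -4 = -5) = -7 (attained at k = 1)
  C[2][0] = min over k of (A[2][0] + B[0][0] = 5 + 7 = 12, A[2][1] + B[1][0] = 10 + 5 = 15, A[2][2] + B[2][0] = 8 + -2 = 6) = 6 (attained at k = 2)
  C[2][1] = min over k of (A[2][0] + B[0][1] = 5 + 7 = 12, A[2][1] + B[1][1] = 10 + 1 = 11, A[2][2] + B[2][1] = 8 + 3 = 11) = 11 (attained at k = 1)
  C[2][2] = min over k of (A[2][0] + B[0][2] = 5 + 0 = 5, A[2][1] + B[1][2] = 10 + -2 = 8, A[2][2] + B[2][2] = 8 + -4 = 4) = 4 (attained at k = 2)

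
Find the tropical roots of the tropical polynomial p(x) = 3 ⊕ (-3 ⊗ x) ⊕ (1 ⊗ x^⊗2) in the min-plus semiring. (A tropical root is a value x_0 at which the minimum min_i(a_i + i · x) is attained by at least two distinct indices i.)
Roots: {-4, 6}

Each tropical root is a break point of the lower envelope of the lines y = a_i + i · x (there are 3 lines, with slopes 0, 1, ..., 2). Only the lines that attain the minimum somewhere contribute to roots; other lines are dominated. Here the surviving (envelope) indices are i = 2, i = 1, i = 0.
Intersections between consecutive envelope lines give the roots: for adjacent envelope indices i < j the intersection is x = (a_i − a_j) / (j − i). Reading off the sorted break points: {-4, 6}.
Verification: at each break x_0, at least two indices attain the minimum of min_i(a_i + i · x_0).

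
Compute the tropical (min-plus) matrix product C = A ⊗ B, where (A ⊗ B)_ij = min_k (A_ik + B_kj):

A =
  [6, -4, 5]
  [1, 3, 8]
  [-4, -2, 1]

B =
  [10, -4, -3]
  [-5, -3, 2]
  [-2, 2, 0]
A ⊗ B =
  [-9, -7, -2]
  [-2, -3, -2]
  [-7, -8, -7]

Apply the min-plus product entry-by-entry:
  C[0][0] = min over k of (A[0][0] + B[0][0] = 6 + 10 = 16, A[0][1] + B[1][0] = -4 + -5 = -9, A[0][2] + B[2][0] = 5 + -2 = 3) = -9 (attained at k = 1)
  C[0][1] = min over k of (A[0][0] + B[0][1] = 6 + -4 = 2, A[0][1] + B[1][1] = -4 + -3 = -7, A[0][2] + B[2][1] = 5 + 2 = 7) = -7 (attained at k = 1)
  C[0][2] = min over k of (A[0][0] + B[0][2] = 6 + -3 = 3, A[0][1] + B[1][2] = -4 + 2 = -2, A[0][2] + B[2][2] = 5 + 0 = 5) = -2 (attained at k = 1)
  C[1][0] = min over k of (A[1][0] + B[0][0] = 1 + 10 = 11, A[1][1] + B[1][0] = 3 + -5 = -2, A[1][2] + B[2][0] = 8 + -2 = 6) = -2 (attained at k = 1)
  C[1][1] = min over k of (A[1][0] + B[0][1] = 1 + -4 = -3, A[1][1] + B[1][1] = 3 + -3 = 0, A[1][2] + B[2][1] = 8 + 2 = 10) = -3 (attained at k = 0)
  C[1][2] = min over k of (A[1][0] + B[0][2] = 1 + -3 = -2, A[1][1] + B[1][2] = 3 + 2 = 5, A[1][2] + B[2][2] = 8 + 0 = 8) = -2 (attained at k = 0)
  C[2][0] = min over k of (A[2][0] + B[0][0] = -4 + 10 = 6, A[2][1] + B[1][0] = -2 + -5 = -7, A[2][2] + B[2][0] = 1 + -2 = -1) = -7 (attained at k = 1)
  C[2][1] = min over k of (A[2][0] + B[0][1] = -4 + -4 = -8, A[2][1] + B[1][1] = -2 + -3 = -5, A[2][2] + B[2][1] = 1 + 2 = 3) = -8 (attained at k = 0)
  C[2][2] = min over k of (A[2][0] + B[0][2] = -4 + -3 = -7, A[2][1] + B[1][2] = -2 + 2 = 0, A[2][2] + B[2][2] = 1 + 0 = 1) = -7 (attained at k = 0)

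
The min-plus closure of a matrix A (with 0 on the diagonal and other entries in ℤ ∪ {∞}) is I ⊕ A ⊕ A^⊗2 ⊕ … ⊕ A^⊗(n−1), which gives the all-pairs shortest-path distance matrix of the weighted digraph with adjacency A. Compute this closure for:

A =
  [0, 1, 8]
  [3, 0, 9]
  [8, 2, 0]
Closure =
  [0, 1, 8]
  [3, 0, 9]
  [5, 2, 0]

This is the Floyd-Warshall all-pairs shortest-path computation. For each intermediate vertex k = 0, 1, …, 2, update dist[i][j] ← min(dist[i][j], dist[i][k] + dist[k][j]). The final matrix gives, for each (i, j), the minimum total weight of any directed path from i to j (possibly empty when i = j).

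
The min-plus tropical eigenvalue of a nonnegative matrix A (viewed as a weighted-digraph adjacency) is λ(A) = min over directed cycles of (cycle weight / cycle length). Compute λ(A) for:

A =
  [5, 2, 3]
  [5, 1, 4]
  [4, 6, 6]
λ(A) = 1

Enumerate directed cycles and compute their means (weight / length). Sample:
  cycle 0 → 0: weight = 5, length = 1, mean = 5/1 ≈ 5.000
  cycle 1 → 1: weight = 1, length = 1, mean = 1/1 ≈ 1.000
  cycle 2 → 2: weight = 6, length = 1, mean = 6/1 ≈ 6.000
  cycle 0 → 1 → 0: weight = 7, length = 2, mean = 7/2 ≈ 3.500
  cycle 0 → 2 → 0: weight = 7, length = 2, mean = 7/2 ≈ 3.500
  cycle 1 → 0 → 1: weight = 7, length = 2, mean = 7/2 ≈ 3.500
Minimum mean = 1.000, attained e.g. along the cycle 1 → 1 with weight 1 and length 1. So λ(A) = 1/1 = 1.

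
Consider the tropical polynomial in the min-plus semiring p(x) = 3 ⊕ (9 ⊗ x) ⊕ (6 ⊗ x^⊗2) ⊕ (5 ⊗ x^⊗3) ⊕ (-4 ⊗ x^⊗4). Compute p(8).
p(8) = 3

A tropical monomial a ⊗ x^⊗i evaluates to a + i · x. Evaluating each term at x = 8:
  Term 0 contributes 3 + 0 · 8 = 3
  Term 1 contributes 9 + 1 · 8 = 17
  Term 2 contributes 6 + 2 · 8 = 22
  Term 3 contributes 5 + 3 · 8 = 29
  Term 4 contributes -4 + 4 · 8 = 28
p(8) = ⊕ of these = min[3, 17, 22, 29, 28] = 3.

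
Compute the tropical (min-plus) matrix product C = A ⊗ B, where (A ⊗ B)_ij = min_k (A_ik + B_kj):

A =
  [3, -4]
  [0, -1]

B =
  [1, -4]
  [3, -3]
A ⊗ B =
  [-1, -7]
  [1, -4]

Apply the min-plus product entry-by-entry:
  C[0][0] = min over k of (A[0][0] + B[0][0] = 3 + 1 = 4, A[0][1] + B[1][0] = -4 + 3 = -1) = -1 (attained at k = 1)
  C[0][1] = min over k of (A[0][0] + B[0][1] = 3 + -4 = -1, A[0][1] + B[1][1] = -4 + -3 = -7) = -7 (attained at k = 1)
  C[1][0] = min over k of (A[1][0] + B[0][0] = 0 + 1 = 1, A[1][1] + B[1][0] = -1 + 3 = 2) = 1 (attained at k = 0)
  C[1][1] = min over k of (A[1][0] + B[0][1] = 0 + -4 = -4, A[1][1] + B[1][1] = -1 + -3 = -4) = -4 (attained at k = 0)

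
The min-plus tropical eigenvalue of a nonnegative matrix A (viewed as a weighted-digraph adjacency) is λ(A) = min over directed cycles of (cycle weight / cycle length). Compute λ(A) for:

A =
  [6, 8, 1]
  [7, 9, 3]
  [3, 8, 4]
λ(A) = 2

Enumerate directed cycles and compute their means (weight / length). Sample:
  cycle 0 → 0: weight = 6, length = 1, mean = 6/1 ≈ 6.000
  cycle 1 → 1: weight = 9, length = 1, mean = 9/1 ≈ 9.000
  cycle 2 → 2: weight = 4, length = 1, mean = 4/1 ≈ 4.000
  cycle 0 → 1 → 0: weight = 15, length = 2, mean = 15/2 ≈ 7.500
  cycle 0 → 2 → 0: weight = 4, length = 2, mean = 4/2 ≈ 2.000
  cycle 1 → 0 → 1: weight = 15, length = 2, mean = 15/2 ≈ 7.500
Minimum mean = 2.000, attained e.g. along the cycle 0 → 2 → 0 with weight 4 and length 2. So λ(A) = 4/2 = 2.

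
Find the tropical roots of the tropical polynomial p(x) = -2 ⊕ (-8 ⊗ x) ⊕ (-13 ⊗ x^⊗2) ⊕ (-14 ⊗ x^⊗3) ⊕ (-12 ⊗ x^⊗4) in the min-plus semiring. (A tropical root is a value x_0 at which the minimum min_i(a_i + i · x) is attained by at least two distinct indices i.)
Roots: {-2, 1, 5, 6}

Each tropical root is a break point of the lower envelope of the lines y = a_i + i · x (there are 5 lines, with slopes 0, 1, ..., 4). Only the lines that attain the minimum somewhere contribute to roots; other lines are dominated. Here the surviving (envelope) indices are i = 4, i = 3, i = 2, i = 1, i = 0.
Intersections between consecutive envelope lines give the roots: for adjacent envelope indices i < j the intersection is x = (a_i − a_j) / (j − i). Reading off the sorted break points: {-2, 1, 5, 6}.
Verification: at each break x_0, at least two indices attain the minimum of min_i(a_i + i · x_0).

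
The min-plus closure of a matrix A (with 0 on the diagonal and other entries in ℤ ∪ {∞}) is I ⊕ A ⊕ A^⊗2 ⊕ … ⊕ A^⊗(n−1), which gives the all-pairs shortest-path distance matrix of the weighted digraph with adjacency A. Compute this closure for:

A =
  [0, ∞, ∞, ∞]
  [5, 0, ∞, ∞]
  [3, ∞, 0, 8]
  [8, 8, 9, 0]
Closure =
  [0, ∞, ∞, ∞]
  [5, 0, ∞, ∞]
  [3, 16, 0, 8]
  [8, 8, 9, 0]

This is the Floyd-Warshall all-pairs shortest-path computation. For each intermediate vertex k = 0, 1, …, 3, update dist[i][j] ← min(dist[i][j], dist[i][k] + dist[k][j]). The final matrix gives, for each (i, j), the minimum total weight of any directed path from i to j (possibly empty when i = j).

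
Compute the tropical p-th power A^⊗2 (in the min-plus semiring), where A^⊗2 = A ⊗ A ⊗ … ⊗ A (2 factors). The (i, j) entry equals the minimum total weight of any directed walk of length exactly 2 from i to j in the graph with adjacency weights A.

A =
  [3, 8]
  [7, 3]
A^⊗2 =
  [6, 11]
  [10, 6]

Each entry (A^⊗2)_ij equals the minimum over all length-2 walks i = v_0 → v_1 → … → v_2 = j of Σ_t A[v_t][v_{t+1}]. For example, for (i, j) = (0, 1) we minimise over 2 possible intermediate vertex sequences; the minimum is 11, attained along the walk 0 → 0 → 1.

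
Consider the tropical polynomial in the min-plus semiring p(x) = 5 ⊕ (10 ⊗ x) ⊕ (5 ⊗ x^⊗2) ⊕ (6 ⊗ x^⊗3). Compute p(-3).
p(-3) = -3

A tropical monomial a ⊗ x^⊗i evaluates to a + i · x. Evaluating each term at x = -3:
  Term 0 contributes 5 + 0 · -3 = 5
  Term 1 contributes 10 + 1 · -3 = 7
  Term 2 contributes 5 + 2 · -3 = -1
  Term 3 contributes 6 + 3 · -3 = -3
p(-3) = ⊕ of these = min[5, 7, -1, -3] = -3.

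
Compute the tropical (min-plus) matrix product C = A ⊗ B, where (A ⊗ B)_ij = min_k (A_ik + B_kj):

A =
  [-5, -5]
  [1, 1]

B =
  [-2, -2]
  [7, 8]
A ⊗ B =
  [-7, -7]
  [-1, -1]

Apply the min-plus product entry-by-entry:
  C[0][0] = min over k of (A[0][0] + B[0][0] = -5 + -2 = -7, A[0][1] + B[1][0] = -5 + 7 = 2) = -7 (attained at k = 0)
  C[0][1] = min over k of (A[0][0] + B[0][1] = -5 + -2 = -7, A[0][1] + B[1][1] = -5 + 8 = 3) = -7 (attained at k = 0)
  C[1][0] = min over k of (A[1][0] + B[0][0] = 1 + -2 = -1, A[1][1] + B[1][0] = 1 + 7 = 8) = -1 (attained at k = 0)
  C[1][1] = min over k of (A[1][0] + B[0][1] = 1 + -2 = -1, A[1][1] + B[1][1] = 1 + 8 = 9) = -1 (attained at k = 0)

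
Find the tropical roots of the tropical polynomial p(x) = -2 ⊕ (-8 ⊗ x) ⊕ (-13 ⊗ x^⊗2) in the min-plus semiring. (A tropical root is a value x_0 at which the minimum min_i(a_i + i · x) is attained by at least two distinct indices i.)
Roots: {5, 6}

Each tropical root is a break point of the lower envelope of the lines y = a_i + i · x (there are 3 lines, with slopes 0, 1, ..., 2). Only the lines that attain the minimum somewhere contribute to roots; other lines are dominated. Here the surviving (envelope) indices are i = 2, i = 1, i = 0.
Intersections between consecutive envelope lines give the roots: for adjacent envelope indices i < j the intersection is x = (a_i − a_j) / (j − i). Reading off the sorted break points: {5, 6}.
Verification: at each break x_0, at least two indices attain the minimum of min_i(a_i + i · x_0).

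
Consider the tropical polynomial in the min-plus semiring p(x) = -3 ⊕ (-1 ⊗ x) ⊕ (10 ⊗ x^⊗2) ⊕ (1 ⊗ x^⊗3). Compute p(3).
p(3) = -3

A tropical monomial a ⊗ x^⊗i evaluates to a + i · x. Evaluating each term at x = 3:
  Term 0 contributes -3 + 0 · 3 = -3
  Term 1 contributes -1 + 1 · 3 = 2
  Term 2 contributes 10 + 2 · 3 = 16
  Term 3 contributes 1 + 3 · 3 = 10
p(3) = ⊕ of these = min[-3, 2, 16, 10] = -3.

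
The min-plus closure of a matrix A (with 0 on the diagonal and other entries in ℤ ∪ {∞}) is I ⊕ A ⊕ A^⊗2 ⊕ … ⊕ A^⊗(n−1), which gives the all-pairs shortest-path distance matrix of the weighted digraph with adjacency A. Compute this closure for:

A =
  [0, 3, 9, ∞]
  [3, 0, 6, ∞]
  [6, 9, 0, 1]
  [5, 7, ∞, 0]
Closure =
  [0, 3, 9, 10]
  [3, 0, 6, 7]
  [6, 8, 0, 1]
  [5, 7, 13, 0]

This is the Floyd-Warshall all-pairs shortest-path computation. For each intermediate vertex k = 0, 1, …, 3, update dist[i][j] ← min(dist[i][j], dist[i][k] + dist[k][j]). The final matrix gives, for each (i, j), the minimum total weight of any directed path from i to j (possibly empty when i = j).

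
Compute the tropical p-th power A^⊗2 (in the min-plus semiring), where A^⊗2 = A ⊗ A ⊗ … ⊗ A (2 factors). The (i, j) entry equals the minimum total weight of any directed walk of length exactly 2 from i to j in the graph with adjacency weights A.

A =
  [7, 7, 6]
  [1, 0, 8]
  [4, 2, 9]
A^⊗2 =
  [8, 7, 13]
  [1, 0, 7]
  [3, 2, 10]

Each entry (A^⊗2)_ij equals the minimum over all length-2 walks i = v_0 → v_1 → … → v_2 = j of Σ_t A[v_t][v_{t+1}]. For example, for (i, j) = (0, 2) we minimise over 3 possible intermediate vertex sequences; the minimum is 13, attained along the walk 0 → 0 → 2.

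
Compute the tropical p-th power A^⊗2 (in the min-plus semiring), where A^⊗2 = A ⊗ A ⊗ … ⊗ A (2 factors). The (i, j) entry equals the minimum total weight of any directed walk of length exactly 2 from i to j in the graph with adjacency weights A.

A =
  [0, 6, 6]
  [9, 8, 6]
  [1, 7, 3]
A^⊗2 =
  [0, 6, 6]
  [7, 13, 9]
  [1, 7, 6]

Each entry (A^⊗2)_ij equals the minimum over all length-2 walks i = v_0 → v_1 → … → v_2 = j of Σ_t A[v_t][v_{t+1}]. For example, for (i, j) = (0, 2) we minimise over 3 possible intermediate vertex sequences; the minimum is 6, attained along the walk 0 → 0 → 2.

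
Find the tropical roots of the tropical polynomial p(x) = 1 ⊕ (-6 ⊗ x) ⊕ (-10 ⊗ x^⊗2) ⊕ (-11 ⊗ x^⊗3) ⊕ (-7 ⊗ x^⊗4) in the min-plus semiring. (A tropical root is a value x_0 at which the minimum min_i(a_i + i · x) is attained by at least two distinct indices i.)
Roots: {-4, 1, 4, 7}

Each tropical root is a break point of the lower envelope of the lines y = a_i + i · x (there are 5 lines, with slopes 0, 1, ..., 4). Only the lines that attain the minimum somewhere contribute to roots; other lines are dominated. Here the surviving (envelope) indices are i = 4, i = 3, i = 2, i = 1, i = 0.
Intersections between consecutive envelope lines give the roots: for adjacent envelope indices i < j the intersection is x = (a_i − a_j) / (j − i). Reading off the sorted break points: {-4, 1, 4, 7}.
Verification: at each break x_0, at least two indices attain the minimum of min_i(a_i + i · x_0).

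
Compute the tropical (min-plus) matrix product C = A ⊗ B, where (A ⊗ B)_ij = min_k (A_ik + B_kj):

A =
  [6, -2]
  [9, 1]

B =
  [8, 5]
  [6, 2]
A ⊗ B =
  [4, 0]
  [7, 3]

Apply the min-plus product entry-by-entry:
  C[0][0] = min over k of (A[0][0] + B[0][0] = 6 + 8 = 14, A[0][1] + B[1][0] = -2 + 6 = 4) = 4 (attained at k = 1)
  C[0][1] = min over k of (A[0][0] + B[0][1] = 6 + 5 = 11, A[0][1] + B[1][1] = -2 + 2 = 0) = 0 (attained at k = 1)
  C[1][0] = min over k of (A[1][0] + B[0][0] = 9 + 8 = 17, A[1][1] + B[1][0] = 1 + 6 = 7) = 7 (attained at k = 1)
  C[1][1] = min over k of (A[1][0] + B[0][1] = 9 + 5 = 14, A[1][1] + B[1][1] = 1 + 2 = 3) = 3 (attained at k = 1)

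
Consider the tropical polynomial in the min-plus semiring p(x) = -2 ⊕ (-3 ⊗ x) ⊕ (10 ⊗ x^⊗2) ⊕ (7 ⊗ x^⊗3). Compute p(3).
p(3) = -2

A tropical monomial a ⊗ x^⊗i evaluates to a + i · x. Evaluating each term at x = 3:
  Term 0 contributes -2 + 0 · 3 = -2
  Term 1 contributes -3 + 1 · 3 = 0
  Term 2 contributes 10 + 2 · 3 = 16
  Term 3 contributes 7 + 3 · 3 = 16
p(3) = ⊕ of these = min[-2, 0, 16, 16] = -2.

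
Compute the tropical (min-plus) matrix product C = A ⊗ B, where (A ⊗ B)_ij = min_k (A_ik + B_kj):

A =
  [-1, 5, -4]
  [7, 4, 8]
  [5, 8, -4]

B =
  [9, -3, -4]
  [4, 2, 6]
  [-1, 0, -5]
A ⊗ B =
  [-5, -4, -9]
  [7, 4, 3]
  [-5, -4, -9]

Apply the min-plus product entry-by-entry:
  C[0][0] = min over k of (A[0][0] + B[0][0] = -1 + 9 = 8, A[0][1] + B[1][0] = 5 + 4 = 9, A[0][2] + B[2][0] = -4 + -1 = -5) = -5 (attained at k = 2)
  C[0][1] = min over k of (A[0][0] + B[0][1] = -1 + -3 = -4, A[0][1] + B[1][1] = 5 + 2 = 7, A[0][2] + B[2][1] = -4 + 0 = -4) = -4 (attained at k = 0)
  C[0][2] = min over k of (A[0][0] + B[0][2] = -1 + -4 = -5, A[0][1] + B[1][2] = 5 + 6 = 11, A[0][2] + B[2][2] = -4 + -5 = -9) = -9 (attained at k = 2)
  C[1][0] = min over k of (A[1][0] + B[0][0] = 7 + 9 = 16, A[1][1] + B[1][0] = 4 + 4 = 8, A[1][2] + B[2][0] = 8 + -1 = 7) = 7 (attained at k = 2)
  C[1][1] = min over k of (A[1][0] + B[0][1] = 7 + -3 = 4, A[1][1] + B[1][1] = 4 + 2 = 6, A[1][2] + B[2][1] = 8 + 0 = 8) = 4 (attained at k = 0)
  C[1][2] = min over k of (A[1][0] + B[0][2] = 7 + -4 = 3, A[1][1] + B[1][2] = 4 + 6 = 10, A[1][2] + B[2][2] = 8 + -5 = 3) = 3 (attained at k = 0)
  C[2][0] = min over k of (A[2][0] + B[0][0] = 5 + 9 = 14, A[2][1] + B[1][0] = 8 + 4 = 12, A[2][2] + B[2][0] = -4 + -1 = -5) = -5 (attained at k = 2)
  C[2][1] = min over k of (A[2][0] + B[0][1] = 5 + -3 = 2, A[2][1] + B[1][1] = 8 + 2 = 10, A[2][2] + B[2][1] = -4 + 0 = -4) = -4 (attained at k = 2)
  C[2][2] = min over k of (A[2][0] + B[0][2] = 5 + -4 = 1, A[2][1] + B[1][2] = 8 + 6 = 14, A[2][2] + B[2][2] = -4 + -5 = -9) = -9 (attained at k = 2)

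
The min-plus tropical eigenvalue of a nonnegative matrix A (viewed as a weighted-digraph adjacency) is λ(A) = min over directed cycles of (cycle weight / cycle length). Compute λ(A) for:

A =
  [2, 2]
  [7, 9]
λ(A) = 2

Enumerate directed cycles and compute their means (weight / length). Sample:
  cycle 0 → 0: weight = 2, length = 1, mean = 2/1 ≈ 2.000
  cycle 1 → 1: weight = 9, length = 1, mean = 9/1 ≈ 9.000
  cycle 0 → 1 → 0: weight = 9, length = 2, mean = 9/2 ≈ 4.500
  cycle 1 → 0 → 1: weight = 9, length = 2, mean = 9/2 ≈ 4.500
Minimum mean = 2.000, attained e.g. along the cycle 0 → 0 with weight 2 and length 1. So λ(A) = 2/1 = 2.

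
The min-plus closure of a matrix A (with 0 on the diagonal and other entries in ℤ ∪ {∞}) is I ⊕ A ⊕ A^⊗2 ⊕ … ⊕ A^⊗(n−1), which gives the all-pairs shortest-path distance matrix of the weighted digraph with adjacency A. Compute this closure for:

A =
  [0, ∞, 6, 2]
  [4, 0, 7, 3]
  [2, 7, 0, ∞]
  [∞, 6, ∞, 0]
Closure =
  [0, 8, 6, 2]
  [4, 0, 7, 3]
  [2, 7, 0, 4]
  [10, 6, 13, 0]

This is the Floyd-Warshall all-pairs shortest-path computation. For each intermediate vertex k = 0, 1, …, 3, update dist[i][j] ← min(dist[i][j], dist[i][k] + dist[k][j]). The final matrix gives, for each (i, j), the minimum total weight of any directed path from i to j (possibly empty when i = j).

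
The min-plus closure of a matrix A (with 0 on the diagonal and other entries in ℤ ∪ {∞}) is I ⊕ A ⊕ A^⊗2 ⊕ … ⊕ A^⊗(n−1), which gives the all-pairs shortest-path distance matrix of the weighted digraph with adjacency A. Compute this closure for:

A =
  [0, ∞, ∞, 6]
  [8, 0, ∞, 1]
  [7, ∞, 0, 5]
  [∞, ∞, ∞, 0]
Closure =
  [0, ∞, ∞, 6]
  [8, 0, ∞, 1]
  [7, ∞, 0, 5]
  [∞, ∞, ∞, 0]

This is the Floyd-Warshall all-pairs shortest-path computation. For each intermediate vertex k = 0, 1, …, 3, update dist[i][j] ← min(dist[i][j], dist[i][k] + dist[k][j]). The final matrix gives, for each (i, j), the minimum total weight of any directed path from i to j (possibly empty when i = j).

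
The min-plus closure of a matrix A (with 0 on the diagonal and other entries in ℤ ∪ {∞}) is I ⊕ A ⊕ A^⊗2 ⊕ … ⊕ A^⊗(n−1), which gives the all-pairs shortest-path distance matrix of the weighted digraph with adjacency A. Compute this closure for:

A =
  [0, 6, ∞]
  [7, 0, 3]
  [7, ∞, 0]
Closure =
  [0, 6, 9]
  [7, 0, 3]
  [7, 13, 0]

This is the Floyd-Warshall all-pairs shortest-path computation. For each intermediate vertex k = 0, 1, …, 2, update dist[i][j] ← min(dist[i][j], dist[i][k] + dist[k][j]). The final matrix gives, for each (i, j), the minimum total weight of any directed path from i to j (possibly empty when i = j).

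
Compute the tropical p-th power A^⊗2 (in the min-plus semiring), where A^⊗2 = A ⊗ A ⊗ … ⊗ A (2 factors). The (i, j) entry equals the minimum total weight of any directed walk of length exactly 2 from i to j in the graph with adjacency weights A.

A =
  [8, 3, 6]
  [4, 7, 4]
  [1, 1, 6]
A^⊗2 =
  [7, 7, 7]
  [5, 5, 10]
  [5, 4, 5]

Each entry (A^⊗2)_ij equals the minimum over all length-2 walks i = v_0 → v_1 → … → v_2 = j of Σ_t A[v_t][v_{t+1}]. For example, for (i, j) = (0, 2) we minimise over 3 possible intermediate vertex sequences; the minimum is 7, attained along the walk 0 → 1 → 2.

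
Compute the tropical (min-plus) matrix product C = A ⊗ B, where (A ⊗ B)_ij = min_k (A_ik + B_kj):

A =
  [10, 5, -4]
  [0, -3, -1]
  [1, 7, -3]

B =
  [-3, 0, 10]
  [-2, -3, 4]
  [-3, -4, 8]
A ⊗ B =
  [-7, -8, 4]
  [-5, -6, 1]
  [-6, -7, 5]

Apply the min-plus product entry-by-entry:
  C[0][0] = min over k of (A[0][0] + B[0][0] = 10 + -3 = 7, A[0][1] + B[1][0] = 5 + -2 = 3, A[0][2] + B[2][0] = -4 + -3 = -7) = -7 (attained at k = 2)
  C[0][1] = min over k of (A[0][0] + B[0][1] = 10 + 0 = 10, A[0][1] + B[1][1] = 5 + -3 = 2, A[0][2] + B[2][1] = -4 + -4 = -8) = -8 (attained at k = 2)
  C[0][2] = min over k of (A[0][0] + B[0][2] = 10 + 10 = 20, A[0][1] + B[1][2] = 5 + 4 = 9, A[0][2] + B[2][2] = -4 + 8 = 4) = 4 (attained at k = 2)
  C[1][0] = min over k of (A[1][0] + B[0][0] = 0 + -3 = -3, A[1][1] + B[1][0] = -3 + -2 = -5, A[1][2] + B[2][0] = -1 + -3 = -4) = -5 (attained at k = 1)
  C[1][1] = min over k of (A[1][0] + B[0][1] = 0 + 0 = 0, A[1][1] + B[1][1] = -3 + -3 = -6, A[1][2] + B[2][1] = -1 + -4 = -5) = -6 (attained at k = 1)
  C[1][2] = min over k of (A[1][0] + B[0][2] = 0 + 10 = 10, A[1][1] + B[1][2] = -3 + 4 = 1, A[1][2] + B[2][2] = -1 + 8 = 7) = 1 (attained at k = 1)
  C[2][0] = min over k of (A[2][0] + B[0][0] = 1 + -3 = -2, A[2][1] + B[1][0] = 7 + -2 = 5, A[2][2] + B[2][0] = -3 + -3 = -6) = -6 (attained at k = 2)
  C[2][1] = min over k of (A[2][0] + B[0][1] = 1 + 0 = 1, A[2][1] + B[1][1] = 7 + -3 = 4, A[2][2] + B[2][1] = -3 + -4 = -7) = -7 (attained at k = 2)
  C[2][2] = min over k of (A[2][0] + B[0][2] = 1 + 10 = 11, A[2][1] + B[1][2] = 7 + 4 = 11, A[2][2] + B[2][2] = -3 + 8 = 5) = 5 (attained at k = 2)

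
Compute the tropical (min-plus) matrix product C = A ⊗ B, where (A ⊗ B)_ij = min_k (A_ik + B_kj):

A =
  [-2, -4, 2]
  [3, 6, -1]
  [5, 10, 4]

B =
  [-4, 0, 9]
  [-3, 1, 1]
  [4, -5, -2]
A ⊗ B =
  [-7, -3, -3]
  [-1, -6, -3]
  [1, -1, 2]

Apply the min-plus product entry-by-entry:
  C[0][0] = min over k of (A[0][0] + B[0][0] = -2 + -4 = -6, A[0][1] + B[1][0] = -4 + -3 = -7, A[0][2] + B[2][0] = 2 + 4 = 6) = -7 (attained at k = 1)
  C[0][1] = min over k of (A[0][0] + B[0][1] = -2 + 0 = -2, A[0][1] + B[1][1] = -4 + 1 = -3, A[0][2] + B[2][1] = 2 + -5 = -3) = -3 (attained at k = 1)
  C[0][2] = min over k of (A[0][0] + B[0][2] = -2 + 9 = 7, A[0][1] + B[1][2] = -4 + 1 = -3, A[0][2] + B[2][2] = 2 + -2 = 0) = -3 (attained at k = 1)
  C[1][0] = min over k of (A[1][0] + B[0][0] = 3 + -4 = -1, A[1][1] + B[1][0] = 6 + -3 = 3, A[1][2] + B[2][0] = -1 + 4 = 3) = -1 (attained at k = 0)
  C[1][1] = min over k of (A[1][0] + B[0][1] = 3 + 0 = 3, A[1][1] + B[1][1] = 6 + 1 = 7, A[1][2] + B[2][1] = -1 + -5 = -6) = -6 (attained at k = 2)
  C[1][2] = min over k of (A[1][0] + B[0][2] = 3 + 9 = 12, A[1][1] + B[1][2] = 6 + 1 = 7, A[1][2] + B[2][2] = -1 + -2 = -3) = -3 (attained at k = 2)
  C[2][0] = min over k of (A[2][0] + B[0][0] = 5 + -4 = 1, A[2][1] + B[1][0] = 10 + -3 = 7, A[2][2] + B[2][0] = 4 + 4 = 8) = 1 (attained at k = 0)
  C[2][1] = min over k of (A[2][0] + B[0][1] = 5 + 0 = 5, A[2][1] + B[1][1] = 10 + 1 = 11, A[2][2] + B[2][1] = 4 + -5 = -1) = -1 (attained at k = 2)
  C[2][2] = min over k of (A[2][0] + B[0][2] = 5 + 9 = 14, A[2][1] + B[1][2] = 10 + 1 = 11, A[2][2] + B[2][2] = 4 + -2 = 2) = 2 (attained at k = 2)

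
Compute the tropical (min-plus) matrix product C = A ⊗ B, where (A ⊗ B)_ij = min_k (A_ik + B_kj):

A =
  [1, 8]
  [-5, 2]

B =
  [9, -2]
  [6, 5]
A ⊗ B =
  [10, -1]
  [4, -7]

Apply the min-plus product entry-by-entry:
  C[0][0] = min over k of (A[0][0] + B[0][0] = 1 + 9 = 10, A[0][1] + B[1][0] = 8 + 6 = 14) = 10 (attained at k = 0)
  C[0][1] = min over k of (A[0][0] + B[0][1] = 1 + -2 = -1, A[0][1] + B[1][1] = 8 + 5 = 13) = -1 (attained at k = 0)
  C[1][0] = min over k of (A[1][0] + B[0][0] = -5 + 9 = 4, A[1][1] + B[1][0] = 2 + 6 = 8) = 4 (attained at k = 0)
  C[1][1] = min over k of (A[1][0] + B[0][1] = -5 + -2 = -7, A[1][1] + B[1][1] = 2 + 5 = 7) = -7 (attained at k = 0)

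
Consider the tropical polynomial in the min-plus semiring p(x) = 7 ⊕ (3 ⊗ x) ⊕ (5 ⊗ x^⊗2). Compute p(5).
p(5) = 7

A tropical monomial a ⊗ x^⊗i evaluates to a + i · x. Evaluating each term at x = 5:
  Term 0 contributes 7 + 0 · 5 = 7
  Term 1 contributes 3 + 1 · 5 = 8
  Term 2 contributes 5 + 2 · 5 = 15
p(5) = ⊕ of these = min[7, 8, 15] = 7.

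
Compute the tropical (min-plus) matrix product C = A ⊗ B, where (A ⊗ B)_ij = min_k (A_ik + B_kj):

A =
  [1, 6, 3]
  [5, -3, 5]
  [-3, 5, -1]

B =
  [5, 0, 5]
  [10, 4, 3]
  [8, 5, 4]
A ⊗ B =
  [6, 1, 6]
  [7, 1, 0]
  [2, -3, 2]

Apply the min-plus product entry-by-entry:
  C[0][0] = min over k of (A[0][0] + B[0][0] = 1 + 5 = 6, A[0][1] + B[1][0] = 6 + 10 = 16, A[0][2] + B[2][0] = 3 + 8 = 11) = 6 (attained at k = 0)
  C[0][1] = min over k of (A[0][0] + B[0][1] = 1 + 0 = 1, A[0][1] + B[1][1] = 6 + 4 = 10, A[0][2] + B[2][1] = 3 + 5 = 8) = 1 (attained at k = 0)
  C[0][2] = min over k of (A[0][0] + B[0][2] = 1 + 5 = 6, A[0][1] + B[1][2] = 6 + 3 = 9, A[0][2] + B[2][2] = 3 + 4 = 7) = 6 (attained at k = 0)
  C[1][0] = min over k of (A[1][0] + B[0][0] = 5 + 5 = 10, A[1][1] + B[1][0] = -3 + 10 = 7, A[1][2] + B[2][0] = 5 + 8 = 13) = 7 (attained at k = 1)
  C[1][1] = min over k of (A[1][0] + B[0][1] = 5 + 0 = 5, A[1][1] + B[1][1] = -3 + 4 = 1, A[1][2] + B[2][1] = 5 + 5 = 10) = 1 (attained at k = 1)
  C[1][2] = min over k of (A[1][0] + B[0][2] = 5 + 5 = 10, A[1][1] + B[1][2] = -3 + 3 = 0, A[1][2] + B[2][2] = 5 + 4 = 9) = 0 (attained at k = 1)
  C[2][0] = min over k of (A[2][0] + B[0][0] = -3 + 5 = 2, A[2][1] + B[1][0] = 5 + 10 = 15, A[2][2] + B[2][0] = -1 + 8 = 7) = 2 (attained at k = 0)
  C[2][1] = min over k of (A[2][0] + B[0][1] = -3 + 0 = -3, A[2][1] + B[1][1] = 5 + 4 = 9, A[2][2] + B[2][1] = -1 + 5 = 4) = -3 (attained at k = 0)
  C[2][2] = min over k of (A[2][0] + B[0][2] = -3 + 5 = 2, A[2][1] + B[1][2] = 5 + 3 = 8, A[2][2] + B[2][2] = -1 + 4 = 3) = 2 (attained at k = 0)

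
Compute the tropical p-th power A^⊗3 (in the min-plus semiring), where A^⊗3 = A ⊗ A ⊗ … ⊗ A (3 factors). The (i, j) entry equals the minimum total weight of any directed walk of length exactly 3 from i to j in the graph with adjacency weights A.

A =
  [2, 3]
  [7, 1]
A^⊗3 =
  [6, 5]
  [9, 3]

Each entry (A^⊗3)_ij equals the minimum over all length-3 walks i = v_0 → v_1 → … → v_3 = j of Σ_t A[v_t][v_{t+1}]. For example, for (i, j) = (0, 1) we minimise over 4 possible intermediate vertex sequences; the minimum is 5, attained along the walk 0 → 1 → 1 → 1.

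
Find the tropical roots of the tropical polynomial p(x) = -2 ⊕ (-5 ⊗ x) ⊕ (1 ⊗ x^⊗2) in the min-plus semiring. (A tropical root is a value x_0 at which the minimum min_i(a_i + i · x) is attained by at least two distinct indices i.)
Roots: {-6, 3}

Each tropical root is a break point of the lower envelope of the lines y = a_i + i · x (there are 3 lines, with slopes 0, 1, ..., 2). Only the lines that attain the minimum somewhere contribute to roots; other lines are dominated. Here the surviving (envelope) indices are i = 2, i = 1, i = 0.
Intersections between consecutive envelope lines give the roots: for adjacent envelope indices i < j the intersection is x = (a_i − a_j) / (j − i). Reading off the sorted break points: {-6, 3}.
Verification: at each break x_0, at least two indices attain the minimum of min_i(a_i + i · x_0).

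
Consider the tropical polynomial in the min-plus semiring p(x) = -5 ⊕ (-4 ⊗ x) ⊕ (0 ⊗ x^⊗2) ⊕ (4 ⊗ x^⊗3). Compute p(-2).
p(-2) = -6

A tropical monomial a ⊗ x^⊗i evaluates to a + i · x. Evaluating each term at x = -2:
  Term 0 contributes -5 + 0 · -2 = -5
  Term 1 contributes -4 + 1 · -2 = -6
  Term 2 contributes 0 + 2 · -2 = -4
  Term 3 contributes 4 + 3 · -2 = -2
p(-2) = ⊕ of these = min[-5, -6, -4, -2] = -6.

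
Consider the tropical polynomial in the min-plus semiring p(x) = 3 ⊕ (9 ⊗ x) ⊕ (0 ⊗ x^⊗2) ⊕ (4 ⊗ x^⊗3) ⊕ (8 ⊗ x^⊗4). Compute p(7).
p(7) = 3

A tropical monomial a ⊗ x^⊗i evaluates to a + i · x. Evaluating each term at x = 7:
  Term 0 contributes 3 + 0 · 7 = 3
  Term 1 contributes 9 + 1 · 7 = 16
  Term 2 contributes 0 + 2 · 7 = 14
  Term 3 contributes 4 + 3 · 7 = 25
  Term 4 contributes 8 + 4 · 7 = 36
p(7) = ⊕ of these = min[3, 16, 14, 25, 36] = 3.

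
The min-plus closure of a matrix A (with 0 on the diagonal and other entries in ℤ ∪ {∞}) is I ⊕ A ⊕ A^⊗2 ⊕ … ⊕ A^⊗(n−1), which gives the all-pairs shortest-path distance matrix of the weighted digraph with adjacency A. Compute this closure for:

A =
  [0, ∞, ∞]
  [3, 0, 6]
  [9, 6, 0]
Closure =
  [0, ∞, ∞]
  [3, 0, 6]
  [9, 6, 0]

This is the Floyd-Warshall all-pairs shortest-path computation. For each intermediate vertex k = 0, 1, …, 2, update dist[i][j] ← min(dist[i][j], dist[i][k] + dist[k][j]). The final matrix gives, for each (i, j), the minimum total weight of any directed path from i to j (possibly empty when i = j).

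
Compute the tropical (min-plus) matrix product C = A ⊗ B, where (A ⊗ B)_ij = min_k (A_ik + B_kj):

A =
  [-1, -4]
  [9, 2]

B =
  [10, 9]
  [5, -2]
A ⊗ B =
  [1, -6]
  [7, 0]

Apply the min-plus product entry-by-entry:
  C[0][0] = min over k of (A[0][0] + B[0][0] = -1 + 10 = 9, A[0][1] + B[1][0] = -4 + 5 = 1) = 1 (attained at k = 1)
  C[0][1] = min over k of (A[0][0] + B[0][1] = -1 + 9 = 8, A[0][1] + B[1][1] = -4 + -2 = -6) = -6 (attained at k = 1)
  C[1][0] = min over k of (A[1][0] + B[0][0] = 9 + 10 = 19, A[1][1] + B[1][0] = 2 + 5 = 7) = 7 (attained at k = 1)
  C[1][1] = min over k of (A[1][0] + B[0][1] = 9 + 9 = 18, A[1][1] + B[1][1] = 2 + -2 = 0) = 0 (attained at k = 1)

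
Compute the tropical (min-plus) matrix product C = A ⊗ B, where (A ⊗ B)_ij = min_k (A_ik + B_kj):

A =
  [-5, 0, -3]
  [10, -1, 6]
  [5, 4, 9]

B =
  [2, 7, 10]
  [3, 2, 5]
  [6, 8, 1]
A ⊗ B =
  [-3, 2, -2]
  [2, 1, 4]
  [7, 6, 9]

Apply the min-plus product entry-by-entry:
  C[0][0] = min over k of (A[0][0] + B[0][0] = -5 + 2 = -3, A[0][1] + B[1][0] = 0 + 3 = 3, A[0][2] + B[2][0] = -3 + 6 = 3) = -3 (attained at k = 0)
  C[0][1] = min over k of (A[0][0] + B[0][1] = -5 + 7 = 2, A[0][1] + B[1][1] = 0 + 2 = 2, A[0][2] + B[2][1] = -3 + 8 = 5) = 2 (attained at k = 0)
  C[0][2] = min over k of (A[0][0] + B[0][2] = -5 + 10 = 5, A[0][1] + B[1][2] = 0 + 5 = 5, A[0][2] + B[2][2] = -3 + 1 = -2) = -2 (attained at k = 2)
  C[1][0] = min over k of (A[1][0] + B[0][0] = 10 + 2 = 12, A[1][1] + B[1][0] = -1 + 3 = 2, A[1][2] + B[2][0] = 6 + 6 = 12) = 2 (attained at k = 1)
  C[1][1] = min over k of (A[1][0] + B[0][1] = 10 + 7 = 17, A[1][1] + B[1][1] = -1 + 2 = 1, A[1][2] + B[2][1] = 6 + 8 = 14) = 1 (attained at k = 1)
  C[1][2] = min over k of (A[1][0] + B[0][2] = 10 + 10 = 20, A[1][1] + B[1][2] = -1 + 5 = 4, A[1][2] + B[2][2] = 6 + 1 = 7) = 4 (attained at k = 1)
  C[2][0] = min over k of (A[2][0] + B[0][0] = 5 + 2 = 7, A[2][1] + B[1][0] = 4 + 3 = 7, A[2][2] + B[2][0] = 9 + 6 = 15) = 7 (attained at k = 0)
  C[2][1] = min over k of (A[2][0] + B[0][1] = 5 + 7 = 12, A[2][1] + B[1][1] = 4 + 2 = 6, A[2][2] + B[2][1] = 9 + 8 = 17) = 6 (attained at k = 1)
  C[2][2] = min over k of (A[2][0] + B[0][2] = 5 + 10 = 15, A[2][1] + B[1][2] = 4 + 5 = 9, A[2][2] + B[2][2] = 9 + 1 = 10) = 9 (attained at k = 1)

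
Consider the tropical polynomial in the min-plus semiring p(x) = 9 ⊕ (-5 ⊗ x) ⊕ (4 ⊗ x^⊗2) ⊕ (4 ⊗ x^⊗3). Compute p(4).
p(4) = -1

A tropical monomial a ⊗ x^⊗i evaluates to a + i · x. Evaluating each term at x = 4:
  Term 0 contributes 9 + 0 · 4 = 9
  Term 1 contributes -5 + 1 · 4 = -1
  Term 2 contributes 4 + 2 · 4 = 12
  Term 3 contributes 4 + 3 · 4 = 16
p(4) = ⊕ of these = min[9, -1, 12, 16] = -1.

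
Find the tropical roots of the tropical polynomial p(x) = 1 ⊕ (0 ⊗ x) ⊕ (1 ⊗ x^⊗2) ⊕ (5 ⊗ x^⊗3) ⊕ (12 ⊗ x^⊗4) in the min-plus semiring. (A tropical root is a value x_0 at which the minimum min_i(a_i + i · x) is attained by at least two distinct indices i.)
Roots: {-7, -4, -1, 1}

Each tropical root is a break point of the lower envelope of the lines y = a_i + i · x (there are 5 lines, with slopes 0, 1, ..., 4). Only the lines that attain the minimum somewhere contribute to roots; other lines are dominated. Here the surviving (envelope) indices are i = 4, i = 3, i = 2, i = 1, i = 0.
Intersections between consecutive envelope lines give the roots: for adjacent envelope indices i < j the intersection is x = (a_i − a_j) / (j − i). Reading off the sorted break points: {-7, -4, -1, 1}.
Verification: at each break x_0, at least two indices attain the minimum of min_i(a_i + i · x_0).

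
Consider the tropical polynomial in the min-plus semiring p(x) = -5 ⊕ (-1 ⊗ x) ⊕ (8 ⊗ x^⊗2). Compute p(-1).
p(-1) = -5

A tropical monomial a ⊗ x^⊗i evaluates to a + i · x. Evaluating each term at x = -1:
  Term 0 contributes -5 + 0 · -1 = -5
  Term 1 contributes -1 + 1 · -1 = -2
  Term 2 contributes 8 + 2 · -1 = 6
p(-1) = ⊕ of these = min[-5, -2, 6] = -5.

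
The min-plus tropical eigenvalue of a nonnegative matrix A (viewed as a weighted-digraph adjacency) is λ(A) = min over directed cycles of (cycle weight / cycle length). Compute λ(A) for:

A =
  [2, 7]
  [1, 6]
λ(A) = 2

Enumerate directed cycles and compute their means (weight / length). Sample:
  cycle 0 → 0: weight = 2, length = 1, mean = 2/1 ≈ 2.000
  cycle 1 → 1: weight = 6, length = 1, mean = 6/1 ≈ 6.000
  cycle 0 → 1 → 0: weight = 8, length = 2, mean = 8/2 ≈ 4.000
  cycle 1 → 0 → 1: weight = 8, length = 2, mean = 8/2 ≈ 4.000
Minimum mean = 2.000, attained e.g. along the cycle 0 → 0 with weight 2 and length 1. So λ(A) = 2/1 = 2.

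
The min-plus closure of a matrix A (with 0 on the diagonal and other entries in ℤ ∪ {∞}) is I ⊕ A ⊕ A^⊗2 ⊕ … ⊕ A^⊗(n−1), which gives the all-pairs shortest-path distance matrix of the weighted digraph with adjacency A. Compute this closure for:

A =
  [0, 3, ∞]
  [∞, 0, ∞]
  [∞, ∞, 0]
Closure =
  [0, 3, ∞]
  [∞, 0, ∞]
  [∞, ∞, 0]

This is the Floyd-Warshall all-pairs shortest-path computation. For each intermediate vertex k = 0, 1, …, 2, update dist[i][j] ← min(dist[i][j], dist[i][k] + dist[k][j]). The final matrix gives, for each (i, j), the minimum total weight of any directed path from i to j (possibly empty when i = j).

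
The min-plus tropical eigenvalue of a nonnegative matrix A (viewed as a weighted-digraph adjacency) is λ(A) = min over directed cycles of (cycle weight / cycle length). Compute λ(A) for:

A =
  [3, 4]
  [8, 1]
λ(A) = 1

Enumerate directed cycles and compute their means (weight / length). Sample:
  cycle 0 → 0: weight = 3, length = 1, mean = 3/1 ≈ 3.000
  cycle 1 → 1: weight = 1, length = 1, mean = 1/1 ≈ 1.000
  cycle 0 → 1 → 0: weight = 12, length = 2, mean = 12/2 ≈ 6.000
  cycle 1 → 0 → 1: weight = 12, length = 2, mean = 12/2 ≈ 6.000
Minimum mean = 1.000, attained e.g. along the cycle 1 → 1 with weight 1 and length 1. So λ(A) = 1/1 = 1.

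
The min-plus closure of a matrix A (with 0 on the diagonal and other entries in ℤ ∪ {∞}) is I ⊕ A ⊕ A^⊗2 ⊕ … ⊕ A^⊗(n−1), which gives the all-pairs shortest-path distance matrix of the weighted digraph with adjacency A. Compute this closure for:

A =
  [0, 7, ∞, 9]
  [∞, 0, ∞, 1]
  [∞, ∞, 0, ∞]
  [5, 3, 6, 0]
Closure =
  [0, 7, 14, 8]
  [6, 0, 7, 1]
  [∞, ∞, 0, ∞]
  [5, 3, 6, 0]

This is the Floyd-Warshall all-pairs shortest-path computation. For each intermediate vertex k = 0, 1, …, 3, update dist[i][j] ← min(dist[i][j], dist[i][k] + dist[k][j]). The final matrix gives, for each (i, j), the minimum total weight of any directed path from i to j (possibly empty when i = j).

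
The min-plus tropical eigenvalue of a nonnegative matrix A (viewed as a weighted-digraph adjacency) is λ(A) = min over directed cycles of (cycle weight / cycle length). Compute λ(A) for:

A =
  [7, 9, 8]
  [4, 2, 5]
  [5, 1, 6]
λ(A) = 2

Enumerate directed cycles and compute their means (weight / length). Sample:
  cycle 0 → 0: weight = 7, length = 1, mean = 7/1 ≈ 7.000
  cycle 1 → 1: weight = 2, length = 1, mean = 2/1 ≈ 2.000
  cycle 2 → 2: weight = 6, length = 1, mean = 6/1 ≈ 6.000
  cycle 0 → 1 → 0: weight = 13, length = 2, mean = 13/2 ≈ 6.500
  cycle 0 → 2 → 0: weight = 13, length = 2, mean = 13/2 ≈ 6.500
  cycle 1 → 0 → 1: weight = 13, length = 2, mean = 13/2 ≈ 6.500
Minimum mean = 2.000, attained e.g. along the cycle 1 → 1 with weight 2 and length 1. So λ(A) = 2/1 = 2.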